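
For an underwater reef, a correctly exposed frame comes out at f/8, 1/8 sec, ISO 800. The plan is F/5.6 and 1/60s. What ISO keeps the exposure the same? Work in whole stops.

ISO 3200

Aperture: f/8 → f/5.6 — 1 stop wider (brighter).
Shutter speed: 1/8 → 1/15 → 1/30 → 1/60 — 3 stops shorter (darker).
Net change so far: 2 stops darker. Offset with the ISO: 800 → 1600 → 3200.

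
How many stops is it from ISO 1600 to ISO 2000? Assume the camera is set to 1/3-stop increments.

1600 → 2000 — count the steps: 1 third-stops = 1/3 stop.

1/3 stop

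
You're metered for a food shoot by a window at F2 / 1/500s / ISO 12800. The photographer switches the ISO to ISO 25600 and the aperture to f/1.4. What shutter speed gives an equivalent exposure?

ISO: 12800 → 25600 — 1 stop raised (brighter).
Aperture: f/2 → f/1.4 — 1 stop wider (brighter).
Net change so far: 2 stops brighter. Offset with the shutter speed: 1/500 → 1/1000 → 1/2000.

1/2000s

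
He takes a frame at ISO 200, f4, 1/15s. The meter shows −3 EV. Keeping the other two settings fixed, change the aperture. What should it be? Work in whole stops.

f/1.4

Underexposed by 3 stops → need 3 stops brighter.
Aperture: f/4 → f/2.8 → f/2 → f/1.4.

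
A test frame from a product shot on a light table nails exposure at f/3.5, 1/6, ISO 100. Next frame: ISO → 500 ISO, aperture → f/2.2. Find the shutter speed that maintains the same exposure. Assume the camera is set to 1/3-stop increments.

ISO: 100 → 125 → 160 → 200 → 250 → 320 → 400 → 500 — 2 1/3 stops higher (brighter).
Aperture: f/3.5 → f/3.2 → f/2.8 → f/2.5 → f/2.2 — 1 1/3 stops larger aperture (brighter).
Net change so far: 3 2/3 stops brighter. Offset with the shutter speed: 1/6 → 1/8 → 1/10 → 1/13 → 1/15 → 1/20 → 1/25 → 1/30 → 1/40 → 1/50 → 1/60 → 1/80.

1/80s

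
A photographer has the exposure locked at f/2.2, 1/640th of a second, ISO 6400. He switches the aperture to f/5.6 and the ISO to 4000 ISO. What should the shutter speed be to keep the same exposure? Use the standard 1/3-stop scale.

1/60s

Aperture: f/2.2 → f/2.5 → f/2.8 → f/3.2 → f/3.5 → f/4 → f/4.5 → f/5 → f/5.6 — 2 2/3 stops stopped down (darker).
ISO: 6400 → 5000 → 4000 — 2/3 stop lower (darker).
Net change so far: 3 1/3 stops darker. Offset with the shutter speed: 1/640 → 1/500 → 1/400 → 1/320 → 1/250 → 1/200 → 1/160 → 1/125 → 1/100 → 1/80 → 1/60.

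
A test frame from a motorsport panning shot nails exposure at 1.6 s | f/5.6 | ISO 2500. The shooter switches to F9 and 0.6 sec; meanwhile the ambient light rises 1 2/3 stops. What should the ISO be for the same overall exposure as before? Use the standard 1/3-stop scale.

Scene light: 1 2/3 stops brighter.
Aperture: f/5.6 → f/6.3 → f/7.1 → f/8 → f/9 — 1 1/3 stops smaller aperture (darker).
Shutter speed: 1.6 → 1.3 → 1 → 0.8 → 0.6 — 1 1/3 stops faster (darker).
Net so far: 1 stop darker. ISO: 2500 → 3200 → 4000 → 5000.

ISO 5000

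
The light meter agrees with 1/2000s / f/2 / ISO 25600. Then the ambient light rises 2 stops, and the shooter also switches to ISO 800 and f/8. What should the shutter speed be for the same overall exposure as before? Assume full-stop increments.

Scene light: 2 stops brighter.
ISO: 25600 → 12800 → 6400 → 3200 → 1600 → 800 — 5 stops dropped (darker).
Aperture: f/2 → f/2.8 → f/4 → f/5.6 → f/8 — 4 stops stopped down (darker).
Net so far: 7 stops darker. Shutter speed: 1/2000 → 1/1000 → 1/500 → 1/250 → 1/125 → 1/60 → 1/30 → 1/15.

1/15s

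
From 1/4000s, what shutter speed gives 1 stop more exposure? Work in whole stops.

Shutter speed: 1/4000 → 1/2000 — 1 stop longer (brighter).

1/2000s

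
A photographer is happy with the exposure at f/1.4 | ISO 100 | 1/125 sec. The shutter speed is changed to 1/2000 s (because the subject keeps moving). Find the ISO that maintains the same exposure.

ISO 1600

Shutter speed: 1/125 → 1/250 → 1/500 → 1/1000 → 1/2000 — 4 stops faster (darker).
Need 4 stops brighter from the ISO: 100 → 200 → 400 → 800 → 1600.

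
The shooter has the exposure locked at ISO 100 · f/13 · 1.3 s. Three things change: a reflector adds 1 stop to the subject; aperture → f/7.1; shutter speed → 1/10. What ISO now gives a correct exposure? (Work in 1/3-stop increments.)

ISO 200

Scene light: 1 stop brighter.
Aperture: f/13 → f/11 → f/10 → f/9 → f/8 → f/7.1 — 1 2/3 stops larger aperture (brighter).
Shutter speed: 1.3 → 1 → 0.8 → 0.6 → 0.5 → 0.4 → 0.3 → 1/4 → 1/5 → 1/6 → 1/8 → 1/10 — 3 2/3 stops shorter (darker).
Net so far: 1 stop darker. ISO: 100 → 125 → 160 → 200.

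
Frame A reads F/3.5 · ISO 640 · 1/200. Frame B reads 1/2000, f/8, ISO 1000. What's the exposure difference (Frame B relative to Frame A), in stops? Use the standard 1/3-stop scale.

Aperture: f/3.5 → f/4 → f/4.5 → f/5 → f/5.6 → f/6.3 → f/7.1 → f/8 — 2 1/3 stops stopped down (darker).
Shutter speed: 1/200 → 1/250 → 1/320 → 1/400 → 1/500 → 1/640 → 1/800 → 1/1000 → 1/1250 → 1/1600 → 1/2000 — 3 1/3 stops faster (darker).
ISO: 640 → 800 → 1000 — 2/3 stop raised (brighter).
Net: −2 1/3 −3 1/3 +2/3 = −5 stops.

5 stops darker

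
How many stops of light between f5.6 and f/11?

f/5.6 → f/8 → f/11 — count the steps: 2 stops.

2 stops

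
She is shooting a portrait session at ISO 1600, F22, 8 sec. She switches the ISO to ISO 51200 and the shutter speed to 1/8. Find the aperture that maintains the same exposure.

f/16

ISO: 1600 → 3200 → 6400 → 12800 → 25600 → 51200 — 5 stops raised (brighter).
Shutter speed: 8 → 4 → 2 → 1 → 1/2 → 1/4 → 1/8 — 6 stops faster (darker).
Net change so far: 1 stop darker. Offset with the aperture: f/22 → f/16.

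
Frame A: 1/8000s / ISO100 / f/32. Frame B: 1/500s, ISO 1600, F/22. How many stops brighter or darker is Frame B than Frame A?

Aperture: f/32 → f/22 — 1 stop larger aperture (brighter).
Shutter speed: 1/8000 → 1/4000 → 1/2000 → 1/1000 → 1/500 — 4 stops slower (brighter).
ISO: 100 → 200 → 400 → 800 → 1600 — 4 stops higher (brighter).
Net: +1 +4 +4 = +9 stops.

9 stops brighter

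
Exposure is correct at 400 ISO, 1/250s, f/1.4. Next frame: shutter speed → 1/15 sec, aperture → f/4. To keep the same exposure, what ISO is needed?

Shutter speed: 1/250 → 1/125 → 1/60 → 1/30 → 1/15 — 4 stops longer (brighter).
Aperture: f/1.4 → f/2 → f/2.8 → f/4 — 3 stops stopped down (darker).
Net change so far: 1 stop brighter. Offset with the ISO: 400 → 200.

ISO 200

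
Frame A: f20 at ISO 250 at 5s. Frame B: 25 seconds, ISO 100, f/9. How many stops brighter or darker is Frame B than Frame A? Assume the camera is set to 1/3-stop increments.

Aperture: f/20 → f/18 → f/16 → f/14 → f/13 → f/11 → f/10 → f/9 — 2 1/3 stops larger aperture (brighter).
Shutter speed: 5 → 6 → 8 → 10 → 13 → 15 → 20 → 25 — 2 1/3 stops slower (brighter).
ISO: 250 → 200 → 160 → 125 → 100 — 1 1/3 stops lower (darker).
Net: +2 1/3 +2 1/3 −1 1/3 = +3 1/3 stops.

3 1/3 stops brighter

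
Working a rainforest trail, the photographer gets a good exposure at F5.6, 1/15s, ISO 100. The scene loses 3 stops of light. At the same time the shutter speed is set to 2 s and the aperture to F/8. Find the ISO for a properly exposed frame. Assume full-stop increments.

Scene light: 3 stops darker.
Shutter speed: 1/15 → 1/8 → 1/4 → 1/2 → 1 → 2 — 5 stops slower (brighter).
Aperture: f/5.6 → f/8 — 1 stop narrower (darker).
Net so far: 1 stop brighter. ISO: 100 → 50.

ISO 50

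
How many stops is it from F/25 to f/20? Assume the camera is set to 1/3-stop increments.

2/3 stop

f/25 → f/22 → f/20 — count the steps: 2 third-stops = 2/3 stop.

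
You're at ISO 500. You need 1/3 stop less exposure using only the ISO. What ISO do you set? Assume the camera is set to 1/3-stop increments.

ISO: 500 → 400 — 1/3 stop lower (darker).

ISO 400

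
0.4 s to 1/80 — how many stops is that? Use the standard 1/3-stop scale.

0.4 → 0.3 → 1/4 → 1/5 → 1/6 → 1/8 → 1/10 → 1/13 → 1/15 → 1/20 → 1/25 → 1/30 → 1/40 → 1/50 → 1/60 → 1/80 — count the steps: 15 third-stops = 5 stops.

5 stops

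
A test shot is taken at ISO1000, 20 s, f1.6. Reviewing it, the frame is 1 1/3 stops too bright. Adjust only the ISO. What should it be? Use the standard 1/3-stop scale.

Overexposed by 1 1/3 stops → need 1 1/3 stops darker.
ISO: 1000 → 800 → 640 → 500 → 400.

ISO 400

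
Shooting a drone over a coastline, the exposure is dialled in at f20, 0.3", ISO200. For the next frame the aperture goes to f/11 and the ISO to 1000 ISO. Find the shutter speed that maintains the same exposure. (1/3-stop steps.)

1/50s

Aperture: f/20 → f/18 → f/16 → f/14 → f/13 → f/11 — 1 2/3 stops wider (brighter).
ISO: 200 → 250 → 320 → 400 → 500 → 640 → 800 → 1000 — 2 1/3 stops raised (brighter).
Net change so far: 4 stops brighter. Offset with the shutter speed: 0.3 → 1/4 → 1/5 → 1/6 → 1/8 → 1/10 → 1/13 → 1/15 → 1/20 → 1/25 → 1/30 → 1/40 → 1/50.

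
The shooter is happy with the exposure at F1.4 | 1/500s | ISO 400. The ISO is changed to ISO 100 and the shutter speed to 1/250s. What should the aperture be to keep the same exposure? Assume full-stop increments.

ISO: 400 → 200 → 100 — 2 stops lower (darker).
Shutter speed: 1/500 → 1/250 — 1 stop slower (brighter).
Net change so far: 1 stop darker. Offset with the aperture: f/1.4 → f/1.0.

f/1.0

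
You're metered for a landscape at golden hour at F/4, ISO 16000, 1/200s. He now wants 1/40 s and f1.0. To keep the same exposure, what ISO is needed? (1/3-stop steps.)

ISO 200

Shutter speed: 1/200 → 1/160 → 1/125 → 1/100 → 1/80 → 1/60 → 1/50 → 1/40 — 2 1/3 stops slower (brighter).
Aperture: f/4 → f/3.5 → f/3.2 → f/2.8 → f/2.5 → f/2.2 → f/2 → f/1.8 → f/1.6 → f/1.4 → f/1.2 → f/1.1 → f/1.0 — 4 stops opened up (brighter).
Net change so far: 6 1/3 stops brighter. Offset with the ISO: 16000 → 12800 → 10000 → 8000 → 6400 → 5000 → 4000 → 3200 → 2500 → 2000 → 1600 → 1250 → 1000 → 800 → 640 → 500 → 400 → 320 → 250 → 200.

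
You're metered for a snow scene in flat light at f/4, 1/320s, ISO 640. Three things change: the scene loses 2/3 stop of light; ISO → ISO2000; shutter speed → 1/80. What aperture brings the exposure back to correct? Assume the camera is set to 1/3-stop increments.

Scene light: 2/3 stop darker.
ISO: 640 → 800 → 1000 → 1250 → 1600 → 2000 — 1 2/3 stops raised (brighter).
Shutter speed: 1/320 → 1/250 → 1/200 → 1/160 → 1/125 → 1/100 → 1/80 — 2 stops longer (brighter).
Net so far: 3 stops brighter. Aperture: f/4 → f/4.5 → f/5 → f/5.6 → f/6.3 → f/7.1 → f/8 → f/9 → f/10 → f/11.

f/11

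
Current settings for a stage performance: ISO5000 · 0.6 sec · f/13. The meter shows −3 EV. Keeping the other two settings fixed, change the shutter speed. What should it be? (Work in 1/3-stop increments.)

Underexposed by 3 stops → need 3 stops brighter.
Shutter speed: 0.6 → 0.8 → 1 → 1.3 → 1.6 → 2 → 2.5 → 3.2 → 4 → 5.

5 s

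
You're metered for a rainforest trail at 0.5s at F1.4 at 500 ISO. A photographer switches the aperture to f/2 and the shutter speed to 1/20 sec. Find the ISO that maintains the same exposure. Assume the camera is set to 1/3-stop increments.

Aperture: f/1.4 → f/1.6 → f/1.8 → f/2 — 1 stop stopped down (darker).
Shutter speed: 0.5 → 0.4 → 0.3 → 1/4 → 1/5 → 1/6 → 1/8 → 1/10 → 1/13 → 1/15 → 1/20 — 3 1/3 stops shorter (darker).
Net change so far: 4 1/3 stops darker. Offset with the ISO: 500 → 640 → 800 → 1000 → 1250 → 1600 → 2000 → 2500 → 3200 → 4000 → 5000 → 6400 → 8000 → 10000.

ISO 10000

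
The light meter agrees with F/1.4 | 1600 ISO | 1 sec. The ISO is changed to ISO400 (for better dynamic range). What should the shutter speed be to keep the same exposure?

ISO: 1600 → 800 → 400 — 2 stops dropped (darker).
Need 2 stops brighter from the shutter speed: 1 → 2 → 4.

4 s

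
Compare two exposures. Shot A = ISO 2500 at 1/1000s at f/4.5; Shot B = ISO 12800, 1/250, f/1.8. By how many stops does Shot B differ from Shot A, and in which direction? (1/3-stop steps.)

Aperture: f/4.5 → f/4 → f/3.5 → f/3.2 → f/2.8 → f/2.5 → f/2.2 → f/2 → f/1.8 — 2 2/3 stops wider (brighter).
Shutter speed: 1/1000 → 1/800 → 1/640 → 1/500 → 1/400 → 1/320 → 1/250 — 2 stops slower (brighter).
ISO: 2500 → 3200 → 4000 → 5000 → 6400 → 8000 → 10000 → 12800 — 2 1/3 stops higher (brighter).
Net: +2 2/3 +2 +2 1/3 = +7 stops.

7 stops brighter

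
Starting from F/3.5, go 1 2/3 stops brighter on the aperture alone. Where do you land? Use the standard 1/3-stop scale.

f/2

Aperture: f/3.5 → f/3.2 → f/2.8 → f/2.5 → f/2.2 → f/2 — 1 2/3 stops larger aperture (brighter).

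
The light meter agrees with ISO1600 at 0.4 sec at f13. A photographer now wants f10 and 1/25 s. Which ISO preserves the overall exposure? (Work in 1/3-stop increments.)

Aperture: f/13 → f/11 → f/10 — 2/3 stop opened up (brighter).
Shutter speed: 0.4 → 0.3 → 1/4 → 1/5 → 1/6 → 1/8 → 1/10 → 1/13 → 1/15 → 1/20 → 1/25 — 3 1/3 stops faster (darker).
Net change so far: 2 2/3 stops darker. Offset with the ISO: 1600 → 2000 → 2500 → 3200 → 4000 → 5000 → 6400 → 8000 → 10000.

ISO 10000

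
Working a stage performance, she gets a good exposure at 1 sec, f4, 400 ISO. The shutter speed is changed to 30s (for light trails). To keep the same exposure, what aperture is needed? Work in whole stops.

Shutter speed: 1 → 2 → 4 → 8 → 15 → 30 — 5 stops slower (brighter).
Need 5 stops darker from the aperture: f/4 → f/5.6 → f/8 → f/11 → f/16 → f/22.

f/22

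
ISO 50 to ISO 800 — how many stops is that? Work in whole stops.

50 → 100 → 200 → 400 → 800 — count the steps: 4 stops.

4 stops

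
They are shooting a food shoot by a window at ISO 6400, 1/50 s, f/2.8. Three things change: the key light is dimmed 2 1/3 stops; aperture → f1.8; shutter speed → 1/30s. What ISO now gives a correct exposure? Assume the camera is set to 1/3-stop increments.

Scene light: 2 1/3 stops darker.
Aperture: f/2.8 → f/2.5 → f/2.2 → f/2 → f/1.8 — 1 1/3 stops larger aperture (brighter).
Shutter speed: 1/50 → 1/40 → 1/30 — 2/3 stop slower (brighter).
Net so far: 1/3 stop darker. ISO: 6400 → 8000.

ISO 8000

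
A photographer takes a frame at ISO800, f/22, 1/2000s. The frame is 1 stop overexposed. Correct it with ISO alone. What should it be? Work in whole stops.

ISO 400

Overexposed by 1 stop → need 1 stop darker.
ISO: 800 → 400.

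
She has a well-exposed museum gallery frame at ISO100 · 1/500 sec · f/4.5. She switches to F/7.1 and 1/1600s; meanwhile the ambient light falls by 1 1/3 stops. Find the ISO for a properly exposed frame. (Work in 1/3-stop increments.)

Scene light: 1 1/3 stops darker.
Aperture: f/4.5 → f/5 → f/5.6 → f/6.3 → f/7.1 — 1 1/3 stops smaller aperture (darker).
Shutter speed: 1/500 → 1/640 → 1/800 → 1/1000 → 1/1250 → 1/1600 — 1 2/3 stops faster (darker).
Net so far: 4 1/3 stops darker. ISO: 100 → 125 → 160 → 200 → 250 → 320 → 400 → 500 → 640 → 800 → 1000 → 1250 → 1600 → 2000.

ISO 2000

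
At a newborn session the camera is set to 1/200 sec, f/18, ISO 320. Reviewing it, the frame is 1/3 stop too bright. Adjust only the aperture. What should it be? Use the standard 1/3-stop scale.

Overexposed by 1/3 stop → need 1/3 stop darker.
Aperture: f/18 → f/20.

f/20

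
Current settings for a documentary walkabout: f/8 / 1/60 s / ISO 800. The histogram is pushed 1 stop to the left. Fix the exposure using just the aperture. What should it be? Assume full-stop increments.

f/5.6

Underexposed by 1 stop → need 1 stop brighter.
Aperture: f/8 → f/5.6.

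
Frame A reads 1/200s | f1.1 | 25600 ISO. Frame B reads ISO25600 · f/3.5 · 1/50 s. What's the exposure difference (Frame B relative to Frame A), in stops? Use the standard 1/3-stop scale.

1 1/3 stops darker

Aperture: f/1.1 → f/1.2 → f/1.4 → f/1.6 → f/1.8 → f/2 → f/2.2 → f/2.5 → f/2.8 → f/3.2 → f/3.5 — 3 1/3 stops smaller aperture (darker).
Shutter speed: 1/200 → 1/160 → 1/125 → 1/100 → 1/80 → 1/60 → 1/50 — 2 stops slower (brighter).
ISO: unchanged.
Net: −3 1/3 +2 = −1 1/3 stops.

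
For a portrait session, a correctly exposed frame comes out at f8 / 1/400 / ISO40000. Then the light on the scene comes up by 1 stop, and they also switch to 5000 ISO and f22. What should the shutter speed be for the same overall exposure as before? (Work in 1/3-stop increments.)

Scene light: 1 stop brighter.
ISO: 40000 → 32000 → 25600 → 20000 → 16000 → 12800 → 10000 → 8000 → 6400 → 5000 — 3 stops lower (darker).
Aperture: f/8 → f/9 → f/10 → f/11 → f/13 → f/14 → f/16 → f/18 → f/20 → f/22 — 3 stops narrower (darker).
Net so far: 5 stops darker. Shutter speed: 1/400 → 1/320 → 1/250 → 1/200 → 1/160 → 1/125 → 1/100 → 1/80 → 1/60 → 1/50 → 1/40 → 1/30 → 1/25 → 1/20 → 1/15 → 1/13.

1/13s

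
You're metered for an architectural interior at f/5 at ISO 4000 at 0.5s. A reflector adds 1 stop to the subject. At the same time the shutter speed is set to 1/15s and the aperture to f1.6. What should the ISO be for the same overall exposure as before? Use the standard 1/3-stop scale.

Scene light: 1 stop brighter.
Shutter speed: 0.5 → 0.4 → 0.3 → 1/4 → 1/5 → 1/6 → 1/8 → 1/10 → 1/13 → 1/15 — 3 stops faster (darker).
Aperture: f/5 → f/4.5 → f/4 → f/3.5 → f/3.2 → f/2.8 → f/2.5 → f/2.2 → f/2 → f/1.8 → f/1.6 — 3 1/3 stops opened up (brighter).
Net so far: 1 1/3 stops brighter. ISO: 4000 → 3200 → 2500 → 2000 → 1600.

ISO 1600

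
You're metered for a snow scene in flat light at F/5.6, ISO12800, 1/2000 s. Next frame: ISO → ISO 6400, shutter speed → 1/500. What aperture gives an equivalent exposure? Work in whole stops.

f/8

ISO: 12800 → 6400 — 1 stop dropped (darker).
Shutter speed: 1/2000 → 1/1000 → 1/500 — 2 stops longer (brighter).
Net change so far: 1 stop brighter. Offset with the aperture: f/5.6 → f/8.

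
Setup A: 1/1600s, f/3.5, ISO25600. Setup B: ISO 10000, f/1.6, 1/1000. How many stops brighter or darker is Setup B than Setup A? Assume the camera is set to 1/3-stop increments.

Aperture: f/3.5 → f/3.2 → f/2.8 → f/2.5 → f/2.2 → f/2 → f/1.8 → f/1.6 — 2 1/3 stops larger aperture (brighter).
Shutter speed: 1/1600 → 1/1250 → 1/1000 — 2/3 stop longer (brighter).
ISO: 25600 → 20000 → 16000 → 12800 → 10000 — 1 1/3 stops dropped (darker).
Net: +2 1/3 +2/3 −1 1/3 = +1 2/3 stops.

1 2/3 stops brighter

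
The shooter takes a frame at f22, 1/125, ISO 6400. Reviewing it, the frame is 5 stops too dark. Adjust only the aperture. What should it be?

Underexposed by 5 stops → need 5 stops brighter.
Aperture: f/22 → f/16 → f/11 → f/8 → f/5.6 → f/4.

f/4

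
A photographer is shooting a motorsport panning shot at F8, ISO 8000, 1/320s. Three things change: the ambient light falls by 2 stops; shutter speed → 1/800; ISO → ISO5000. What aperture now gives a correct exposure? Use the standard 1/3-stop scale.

f/2

Scene light: 2 stops darker.
Shutter speed: 1/320 → 1/400 → 1/500 → 1/640 → 1/800 — 1 1/3 stops shorter (darker).
ISO: 8000 → 6400 → 5000 — 2/3 stop lower (darker).
Net so far: 4 stops darker. Aperture: f/8 → f/7.1 → f/6.3 → f/5.6 → f/5 → f/4.5 → f/4 → f/3.5 → f/3.2 → f/2.8 → f/2.5 → f/2.2 → f/2.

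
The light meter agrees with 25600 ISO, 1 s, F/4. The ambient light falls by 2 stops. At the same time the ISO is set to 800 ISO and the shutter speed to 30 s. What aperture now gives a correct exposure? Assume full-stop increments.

f/2

Scene light: 2 stops darker.
ISO: 25600 → 12800 → 6400 → 3200 → 1600 → 800 — 5 stops dropped (darker).
Shutter speed: 1 → 2 → 4 → 8 → 15 → 30 — 5 stops longer (brighter).
Net so far: 2 stops darker. Aperture: f/4 → f/2.8 → f/2.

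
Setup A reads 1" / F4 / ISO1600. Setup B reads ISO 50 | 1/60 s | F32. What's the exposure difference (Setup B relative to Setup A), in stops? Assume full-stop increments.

Aperture: f/4 → f/5.6 → f/8 → f/11 → f/16 → f/22 → f/32 — 6 stops smaller aperture (darker).
Shutter speed: 1 → 1/2 → 1/4 → 1/8 → 1/15 → 1/30 → 1/60 — 6 stops faster (darker).
ISO: 1600 → 800 → 400 → 200 → 100 → 50 — 5 stops lower (darker).
Net: −6 −6 −5 = −17 stops.

17 stops darker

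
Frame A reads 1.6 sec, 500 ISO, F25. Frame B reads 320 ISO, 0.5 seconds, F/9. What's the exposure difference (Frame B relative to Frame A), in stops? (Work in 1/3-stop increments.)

Aperture: f/25 → f/22 → f/20 → f/18 → f/16 → f/14 → f/13 → f/11 → f/10 → f/9 — 3 stops opened up (brighter).
Shutter speed: 1.6 → 1.3 → 1 → 0.8 → 0.6 → 0.5 — 1 2/3 stops faster (darker).
ISO: 500 → 400 → 320 — 2/3 stop dropped (darker).
Net: +3 −1 2/3 −2/3 = +2/3 stops.

2/3 stop brighter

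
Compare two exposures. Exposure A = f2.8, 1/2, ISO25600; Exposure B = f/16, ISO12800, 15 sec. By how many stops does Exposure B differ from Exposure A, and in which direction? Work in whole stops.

1 stop darker

Aperture: f/2.8 → f/4 → f/5.6 → f/8 → f/11 → f/16 — 5 stops narrower (darker).
Shutter speed: 1/2 → 1 → 2 → 4 → 8 → 15 — 5 stops slower (brighter).
ISO: 25600 → 12800 — 1 stop lower (darker).
Net: −5 +5 −1 = −1 stop.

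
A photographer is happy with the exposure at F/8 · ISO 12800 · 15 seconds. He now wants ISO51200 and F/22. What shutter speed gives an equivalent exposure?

ISO: 12800 → 25600 → 51200 — 2 stops raised (brighter).
Aperture: f/8 → f/11 → f/16 → f/22 — 3 stops smaller aperture (darker).
Net change so far: 1 stop darker. Offset with the shutter speed: 15 → 30.

30 s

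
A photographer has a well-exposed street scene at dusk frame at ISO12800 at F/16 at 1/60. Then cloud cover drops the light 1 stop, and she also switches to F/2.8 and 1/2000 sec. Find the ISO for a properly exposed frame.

ISO 25600

Scene light: 1 stop darker.
Aperture: f/16 → f/11 → f/8 → f/5.6 → f/4 → f/2.8 — 5 stops larger aperture (brighter).
Shutter speed: 1/60 → 1/125 → 1/250 → 1/500 → 1/1000 → 1/2000 — 5 stops shorter (darker).
Net so far: 1 stop darker. ISO: 12800 → 25600.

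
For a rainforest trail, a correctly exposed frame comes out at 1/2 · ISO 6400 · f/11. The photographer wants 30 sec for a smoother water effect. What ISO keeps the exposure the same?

ISO 100

Shutter speed: 1/2 → 1 → 2 → 4 → 8 → 15 → 30 — 6 stops slower (brighter).
Need 6 stops darker from the ISO: 6400 → 3200 → 1600 → 800 → 400 → 200 → 100.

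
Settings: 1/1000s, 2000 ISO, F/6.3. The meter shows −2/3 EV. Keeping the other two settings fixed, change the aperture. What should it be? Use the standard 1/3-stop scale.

Underexposed by 2/3 stop → need 2/3 stop brighter.
Aperture: f/6.3 → f/5.6 → f/5.

f/5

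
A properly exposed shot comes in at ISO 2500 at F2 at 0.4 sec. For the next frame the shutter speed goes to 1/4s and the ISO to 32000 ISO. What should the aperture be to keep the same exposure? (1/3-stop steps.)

f/5.6

Shutter speed: 0.4 → 0.3 → 1/4 — 2/3 stop faster (darker).
ISO: 2500 → 3200 → 4000 → 5000 → 6400 → 8000 → 10000 → 12800 → 16000 → 20000 → 25600 → 32000 — 3 2/3 stops higher (brighter).
Net change so far: 3 stops brighter. Offset with the aperture: f/2 → f/2.2 → f/2.5 → f/2.8 → f/3.2 → f/3.5 → f/4 → f/4.5 → f/5 → f/5.6.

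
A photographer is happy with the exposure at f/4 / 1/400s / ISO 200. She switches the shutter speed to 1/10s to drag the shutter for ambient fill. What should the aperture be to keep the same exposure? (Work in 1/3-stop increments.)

f/25

Shutter speed: 1/400 → 1/320 → 1/250 → 1/200 → 1/160 → 1/125 → 1/100 → 1/80 → 1/60 → 1/50 → 1/40 → 1/30 → 1/25 → 1/20 → 1/15 → 1/13 → 1/10 — 5 1/3 stops slower (brighter).
Need 5 1/3 stops darker from the aperture: f/4 → f/4.5 → f/5 → f/5.6 → f/6.3 → f/7.1 → f/8 → f/9 → f/10 → f/11 → f/13 → f/14 → f/16 → f/18 → f/20 → f/22 → f/25.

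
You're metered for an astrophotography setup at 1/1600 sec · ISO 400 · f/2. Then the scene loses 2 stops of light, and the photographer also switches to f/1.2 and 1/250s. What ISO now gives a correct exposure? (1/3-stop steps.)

Scene light: 2 stops darker.
Aperture: f/2 → f/1.8 → f/1.6 → f/1.4 → f/1.2 — 1 1/3 stops wider (brighter).
Shutter speed: 1/1600 → 1/1250 → 1/1000 → 1/800 → 1/640 → 1/500 → 1/400 → 1/320 → 1/250 — 2 2/3 stops slower (brighter).
Net so far: 2 stops brighter. ISO: 400 → 320 → 250 → 200 → 160 → 125 → 100.

ISO 100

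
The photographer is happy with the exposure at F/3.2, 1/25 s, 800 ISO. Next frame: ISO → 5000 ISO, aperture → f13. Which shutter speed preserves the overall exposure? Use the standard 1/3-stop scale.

1/10s

ISO: 800 → 1000 → 1250 → 1600 → 2000 → 2500 → 3200 → 4000 → 5000 — 2 2/3 stops higher (brighter).
Aperture: f/3.2 → f/3.5 → f/4 → f/4.5 → f/5 → f/5.6 → f/6.3 → f/7.1 → f/8 → f/9 → f/10 → f/11 → f/13 — 4 stops stopped down (darker).
Net change so far: 1 1/3 stops darker. Offset with the shutter speed: 1/25 → 1/20 → 1/15 → 1/13 → 1/10.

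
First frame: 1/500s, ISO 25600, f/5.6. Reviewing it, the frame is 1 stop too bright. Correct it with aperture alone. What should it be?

f/8

Overexposed by 1 stop → need 1 stop darker.
Aperture: f/5.6 → f/8.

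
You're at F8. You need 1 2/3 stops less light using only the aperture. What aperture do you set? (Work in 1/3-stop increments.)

f/14

Aperture: f/8 → f/9 → f/10 → f/11 → f/13 → f/14 — 1 2/3 stops smaller aperture (darker).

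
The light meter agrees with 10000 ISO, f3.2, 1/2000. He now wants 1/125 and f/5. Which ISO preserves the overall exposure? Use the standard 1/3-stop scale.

Shutter speed: 1/2000 → 1/1600 → 1/1250 → 1/1000 → 1/800 → 1/640 → 1/500 → 1/400 → 1/320 → 1/250 → 1/200 → 1/160 → 1/125 — 4 stops slower (brighter).
Aperture: f/3.2 → f/3.5 → f/4 → f/4.5 → f/5 — 1 1/3 stops stopped down (darker).
Net change so far: 2 2/3 stops brighter. Offset with the ISO: 10000 → 8000 → 6400 → 5000 → 4000 → 3200 → 2500 → 2000 → 1600.

ISO 1600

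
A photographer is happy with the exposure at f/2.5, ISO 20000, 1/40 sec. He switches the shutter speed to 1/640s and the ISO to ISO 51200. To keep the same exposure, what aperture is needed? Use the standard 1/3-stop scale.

Shutter speed: 1/40 → 1/50 → 1/60 → 1/80 → 1/100 → 1/125 → 1/160 → 1/200 → 1/250 → 1/320 → 1/400 → 1/500 → 1/640 — 4 stops faster (darker).
ISO: 20000 → 25600 → 32000 → 40000 → 51200 — 1 1/3 stops higher (brighter).
Net change so far: 2 2/3 stops darker. Offset with the aperture: f/2.5 → f/2.2 → f/2 → f/1.8 → f/1.6 → f/1.4 → f/1.2 → f/1.1 → f/1.0.

f/1.0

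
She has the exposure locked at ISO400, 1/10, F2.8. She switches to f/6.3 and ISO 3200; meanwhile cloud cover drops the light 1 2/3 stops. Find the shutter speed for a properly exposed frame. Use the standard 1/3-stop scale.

1/5s

Scene light: 1 2/3 stops darker.
Aperture: f/2.8 → f/3.2 → f/3.5 → f/4 → f/4.5 → f/5 → f/5.6 → f/6.3 — 2 1/3 stops narrower (darker).
ISO: 400 → 500 → 640 → 800 → 1000 → 1250 → 1600 → 2000 → 2500 → 3200 — 3 stops raised (brighter).
Net so far: 1 stop darker. Shutter speed: 1/10 → 1/8 → 1/6 → 1/5.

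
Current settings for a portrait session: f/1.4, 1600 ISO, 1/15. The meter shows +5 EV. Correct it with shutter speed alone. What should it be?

Overexposed by 5 stops → need 5 stops darker.
Shutter speed: 1/15 → 1/30 → 1/60 → 1/125 → 1/250 → 1/500.

1/500s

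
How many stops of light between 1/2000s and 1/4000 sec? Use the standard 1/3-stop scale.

1/2000 → 1/2500 → 1/3200 → 1/4000 — count the steps: 3 third-stops = 1 stop.

1 stop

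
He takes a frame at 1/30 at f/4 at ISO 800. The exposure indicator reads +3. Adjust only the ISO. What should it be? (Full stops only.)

Overexposed by 3 stops → need 3 stops darker.
ISO: 800 → 400 → 200 → 100.

ISO 100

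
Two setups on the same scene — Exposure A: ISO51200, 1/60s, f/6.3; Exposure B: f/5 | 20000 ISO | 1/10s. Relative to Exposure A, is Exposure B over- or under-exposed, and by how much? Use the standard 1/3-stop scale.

Aperture: f/6.3 → f/5.6 → f/5 — 2/3 stop wider (brighter).
Shutter speed: 1/60 → 1/50 → 1/40 → 1/30 → 1/25 → 1/20 → 1/15 → 1/13 → 1/10 — 2 2/3 stops longer (brighter).
ISO: 51200 → 40000 → 32000 → 25600 → 20000 — 1 1/3 stops dropped (darker).
Net: +2/3 +2 2/3 −1 1/3 = +2 stops.

2 stops brighter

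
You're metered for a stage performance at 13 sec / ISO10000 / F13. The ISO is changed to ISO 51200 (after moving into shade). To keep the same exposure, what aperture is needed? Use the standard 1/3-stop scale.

f/29

ISO: 10000 → 12800 → 16000 → 20000 → 25600 → 32000 → 40000 → 51200 — 2 1/3 stops higher (brighter).
Need 2 1/3 stops darker from the aperture: f/13 → f/14 → f/16 → f/18 → f/20 → f/22 → f/25 → f/29.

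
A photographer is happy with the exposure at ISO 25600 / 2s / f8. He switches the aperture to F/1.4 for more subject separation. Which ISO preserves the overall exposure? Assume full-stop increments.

ISO 800

Aperture: f/8 → f/5.6 → f/4 → f/2.8 → f/2 → f/1.4 — 5 stops wider (brighter).
Need 5 stops darker from the ISO: 25600 → 12800 → 6400 → 3200 → 1600 → 800.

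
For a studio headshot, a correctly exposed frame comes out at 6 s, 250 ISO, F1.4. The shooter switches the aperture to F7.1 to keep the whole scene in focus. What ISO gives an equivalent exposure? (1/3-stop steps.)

ISO 6400

Aperture: f/1.4 → f/1.6 → f/1.8 → f/2 → f/2.2 → f/2.5 → f/2.8 → f/3.2 → f/3.5 → f/4 → f/4.5 → f/5 → f/5.6 → f/6.3 → f/7.1 — 4 2/3 stops narrower (darker).
Need 4 2/3 stops brighter from the ISO: 250 → 320 → 400 → 500 → 640 → 800 → 1000 → 1250 → 1600 → 2000 → 2500 → 3200 → 4000 → 5000 → 6400.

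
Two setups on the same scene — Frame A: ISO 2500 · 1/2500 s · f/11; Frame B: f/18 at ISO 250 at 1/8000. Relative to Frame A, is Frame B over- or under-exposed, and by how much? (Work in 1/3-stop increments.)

Aperture: f/11 → f/13 → f/14 → f/16 → f/18 — 1 1/3 stops stopped down (darker).
Shutter speed: 1/2500 → 1/3200 → 1/4000 → 1/5000 → 1/6400 → 1/8000 — 1 2/3 stops faster (darker).
ISO: 2500 → 2000 → 1600 → 1250 → 1000 → 800 → 640 → 500 → 400 → 320 → 250 — 3 1/3 stops lower (darker).
Net: −1 1/3 −1 2/3 −3 1/3 = −6 1/3 stops.

6 1/3 stops darker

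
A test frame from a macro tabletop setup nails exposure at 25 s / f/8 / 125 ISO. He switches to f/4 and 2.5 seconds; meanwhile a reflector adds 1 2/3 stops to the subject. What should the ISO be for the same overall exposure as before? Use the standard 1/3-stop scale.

Scene light: 1 2/3 stops brighter.
Aperture: f/8 → f/7.1 → f/6.3 → f/5.6 → f/5 → f/4.5 → f/4 — 2 stops opened up (brighter).
Shutter speed: 25 → 20 → 15 → 13 → 10 → 8 → 6 → 5 → 4 → 3.2 → 2.5 — 3 1/3 stops faster (darker).
Net so far: 1/3 stop brighter. ISO: 125 → 100.

ISO 100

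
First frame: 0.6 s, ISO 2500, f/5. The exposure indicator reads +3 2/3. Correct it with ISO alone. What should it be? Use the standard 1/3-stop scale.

Overexposed by 3 2/3 stops → need 3 2/3 stops darker.
ISO: 2500 → 2000 → 1600 → 1250 → 1000 → 800 → 640 → 500 → 400 → 320 → 250 → 200.

ISO 200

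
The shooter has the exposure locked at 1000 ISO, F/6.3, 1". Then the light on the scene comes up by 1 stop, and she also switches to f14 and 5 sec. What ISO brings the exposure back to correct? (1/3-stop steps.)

ISO 500

Scene light: 1 stop brighter.
Aperture: f/6.3 → f/7.1 → f/8 → f/9 → f/10 → f/11 → f/13 → f/14 — 2 1/3 stops stopped down (darker).
Shutter speed: 1 → 1.3 → 1.6 → 2 → 2.5 → 3.2 → 4 → 5 — 2 1/3 stops slower (brighter).
Net so far: 1 stop brighter. ISO: 1000 → 800 → 640 → 500.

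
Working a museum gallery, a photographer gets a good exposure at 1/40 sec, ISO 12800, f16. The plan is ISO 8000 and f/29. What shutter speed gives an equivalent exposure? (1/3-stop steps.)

ISO: 12800 → 10000 → 8000 — 2/3 stop lower (darker).
Aperture: f/16 → f/18 → f/20 → f/22 → f/25 → f/29 — 1 2/3 stops narrower (darker).
Net change so far: 2 1/3 stops darker. Offset with the shutter speed: 1/40 → 1/30 → 1/25 → 1/20 → 1/15 → 1/13 → 1/10 → 1/8.

1/8s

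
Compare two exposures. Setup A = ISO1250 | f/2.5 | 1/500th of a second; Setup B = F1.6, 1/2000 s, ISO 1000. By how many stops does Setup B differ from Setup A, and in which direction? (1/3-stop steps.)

1 stop darker

Aperture: f/2.5 → f/2.2 → f/2 → f/1.8 → f/1.6 — 1 1/3 stops opened up (brighter).
Shutter speed: 1/500 → 1/640 → 1/800 → 1/1000 → 1/1250 → 1/1600 → 1/2000 — 2 stops faster (darker).
ISO: 1250 → 1000 — 1/3 stop dropped (darker).
Net: +1 1/3 −2 −1/3 = −1 stop.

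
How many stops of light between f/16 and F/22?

1 stop

f/16 → f/22 — count the steps: 1 stop.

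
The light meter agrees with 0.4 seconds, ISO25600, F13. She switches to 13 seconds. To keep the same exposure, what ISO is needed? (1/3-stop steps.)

ISO 800

Shutter speed: 0.4 → 0.5 → 0.6 → 0.8 → 1 → 1.3 → 1.6 → 2 → 2.5 → 3.2 → 4 → 5 → 6 → 8 → 10 → 13 — 5 stops slower (brighter).
Need 5 stops darker from the ISO: 25600 → 20000 → 16000 → 12800 → 10000 → 8000 → 6400 → 5000 → 4000 → 3200 → 2500 → 2000 → 1600 → 1250 → 1000 → 800.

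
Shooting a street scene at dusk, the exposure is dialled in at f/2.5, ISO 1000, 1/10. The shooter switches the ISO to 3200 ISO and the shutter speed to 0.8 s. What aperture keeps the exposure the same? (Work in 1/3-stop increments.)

ISO: 1000 → 1250 → 1600 → 2000 → 2500 → 3200 — 1 2/3 stops raised (brighter).
Shutter speed: 1/10 → 1/8 → 1/6 → 1/5 → 1/4 → 0.3 → 0.4 → 0.5 → 0.6 → 0.8 — 3 stops slower (brighter).
Net change so far: 4 2/3 stops brighter. Offset with the aperture: f/2.5 → f/2.8 → f/3.2 → f/3.5 → f/4 → f/4.5 → f/5 → f/5.6 → f/6.3 → f/7.1 → f/8 → f/9 → f/10 → f/11 → f/13.

f/13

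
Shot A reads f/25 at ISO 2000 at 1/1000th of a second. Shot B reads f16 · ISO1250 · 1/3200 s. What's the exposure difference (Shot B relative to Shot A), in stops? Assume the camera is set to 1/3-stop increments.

Aperture: f/25 → f/22 → f/20 → f/18 → f/16 — 1 1/3 stops larger aperture (brighter).
Shutter speed: 1/1000 → 1/1250 → 1/1600 → 1/2000 → 1/2500 → 1/3200 — 1 2/3 stops shorter (darker).
ISO: 2000 → 1600 → 1250 — 2/3 stop dropped (darker).
Net: +1 1/3 −1 2/3 −2/3 = −1 stop.

1 stop darker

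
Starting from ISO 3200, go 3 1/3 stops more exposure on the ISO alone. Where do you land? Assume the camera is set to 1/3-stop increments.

ISO: 3200 → 4000 → 5000 → 6400 → 8000 → 10000 → 12800 → 16000 → 20000 → 25600 → 32000 — 3 1/3 stops higher (brighter).

ISO 32000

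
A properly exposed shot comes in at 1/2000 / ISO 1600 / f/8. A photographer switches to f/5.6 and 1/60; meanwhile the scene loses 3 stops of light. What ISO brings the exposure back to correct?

Scene light: 3 stops darker.
Aperture: f/8 → f/5.6 — 1 stop wider (brighter).
Shutter speed: 1/2000 → 1/1000 → 1/500 → 1/250 → 1/125 → 1/60 — 5 stops slower (brighter).
Net so far: 3 stops brighter. ISO: 1600 → 800 → 400 → 200.

ISO 200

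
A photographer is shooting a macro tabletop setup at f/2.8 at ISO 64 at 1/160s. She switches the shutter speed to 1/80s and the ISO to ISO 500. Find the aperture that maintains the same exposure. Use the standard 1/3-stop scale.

f/11

Shutter speed: 1/160 → 1/125 → 1/100 → 1/80 — 1 stop slower (brighter).
ISO: 64 → 80 → 100 → 125 → 160 → 200 → 250 → 320 → 400 → 500 — 3 stops higher (brighter).
Net change so far: 4 stops brighter. Offset with the aperture: f/2.8 → f/3.2 → f/3.5 → f/4 → f/4.5 → f/5 → f/5.6 → f/6.3 → f/7.1 → f/8 → f/9 → f/10 → f/11.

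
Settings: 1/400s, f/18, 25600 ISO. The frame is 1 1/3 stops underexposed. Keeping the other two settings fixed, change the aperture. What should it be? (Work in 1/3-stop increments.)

f/11

Underexposed by 1 1/3 stops → need 1 1/3 stops brighter.
Aperture: f/18 → f/16 → f/14 → f/13 → f/11.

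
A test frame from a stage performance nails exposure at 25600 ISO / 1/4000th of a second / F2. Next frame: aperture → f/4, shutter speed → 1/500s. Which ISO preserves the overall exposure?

Aperture: f/2 → f/2.8 → f/4 — 2 stops narrower (darker).
Shutter speed: 1/4000 → 1/2000 → 1/1000 → 1/500 — 3 stops longer (brighter).
Net change so far: 1 stop brighter. Offset with the ISO: 25600 → 12800.

ISO 12800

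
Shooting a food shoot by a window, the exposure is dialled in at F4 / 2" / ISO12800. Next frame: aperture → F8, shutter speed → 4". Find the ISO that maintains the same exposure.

Aperture: f/4 → f/5.6 → f/8 — 2 stops narrower (darker).
Shutter speed: 2 → 4 — 1 stop longer (brighter).
Net change so far: 1 stop darker. Offset with the ISO: 12800 → 25600.

ISO 25600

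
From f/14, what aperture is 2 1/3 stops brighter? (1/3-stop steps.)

f/6.3

Aperture: f/14 → f/13 → f/11 → f/10 → f/9 → f/8 → f/7.1 → f/6.3 — 2 1/3 stops opened up (brighter).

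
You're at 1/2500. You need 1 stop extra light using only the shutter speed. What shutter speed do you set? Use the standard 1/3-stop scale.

1/1250s

Shutter speed: 1/2500 → 1/2000 → 1/1600 → 1/1250 — 1 stop longer (brighter).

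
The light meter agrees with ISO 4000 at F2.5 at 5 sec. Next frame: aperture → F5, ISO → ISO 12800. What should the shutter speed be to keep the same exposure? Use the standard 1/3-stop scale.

6 s

Aperture: f/2.5 → f/2.8 → f/3.2 → f/3.5 → f/4 → f/4.5 → f/5 — 2 stops smaller aperture (darker).
ISO: 4000 → 5000 → 6400 → 8000 → 10000 → 12800 — 1 2/3 stops raised (brighter).
Net change so far: 1/3 stop darker. Offset with the shutter speed: 5 → 6.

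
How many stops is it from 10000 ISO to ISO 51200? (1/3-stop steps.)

10000 → 12800 → 16000 → 20000 → 25600 → 32000 → 40000 → 51200 — count the steps: 7 third-stops = 2 1/3 stops.

2 1/3 stops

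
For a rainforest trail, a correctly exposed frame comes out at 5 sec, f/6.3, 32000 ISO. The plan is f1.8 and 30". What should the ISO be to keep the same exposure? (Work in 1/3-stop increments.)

ISO 400

Aperture: f/6.3 → f/5.6 → f/5 → f/4.5 → f/4 → f/3.5 → f/3.2 → f/2.8 → f/2.5 → f/2.2 → f/2 → f/1.8 — 3 2/3 stops wider (brighter).
Shutter speed: 5 → 6 → 8 → 10 → 13 → 15 → 20 → 25 → 30 — 2 2/3 stops slower (brighter).
Net change so far: 6 1/3 stops brighter. Offset with the ISO: 32000 → 25600 → 20000 → 16000 → 12800 → 10000 → 8000 → 6400 → 5000 → 4000 → 3200 → 2500 → 2000 → 1600 → 1250 → 1000 → 800 → 640 → 500 → 400.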